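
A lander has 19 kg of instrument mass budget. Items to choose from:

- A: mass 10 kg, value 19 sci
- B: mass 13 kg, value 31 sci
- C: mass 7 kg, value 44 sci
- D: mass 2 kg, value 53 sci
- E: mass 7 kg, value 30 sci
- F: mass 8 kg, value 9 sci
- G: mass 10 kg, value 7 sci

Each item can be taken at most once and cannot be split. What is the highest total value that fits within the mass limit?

Check high-value combinations within 19 kg:
- C+D+E: mass 7+2+7=16, value 44+53+30=127
- A+C+D: mass 10+7+2=19, value 19+44+53=116
- C+D+F: mass 7+2+8=17, value 44+53+9=106
- C+D+G: mass 7+2+10=19, value 44+53+7=104
- A+D+E: mass 10+2+7=19, value 19+53+30=102
Best: 127 sci.

127 sci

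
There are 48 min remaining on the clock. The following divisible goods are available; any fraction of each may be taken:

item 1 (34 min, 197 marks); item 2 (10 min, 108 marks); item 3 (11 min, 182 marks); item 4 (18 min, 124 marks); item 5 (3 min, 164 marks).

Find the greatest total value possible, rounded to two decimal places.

612.76

Take in order of value per unit:
- item 5 (164/3 per unit): all 3 → value 164, running total 164.00
- item 3 (182/11 per unit): all 11 → value 182, running total 346.00
- item 2 (108/10 per unit): all 10 → value 108, running total 454.00
- item 4 (124/18 per unit): all 18 → value 124, running total 578.00
- item 1 (197/34 per unit): 6 of 34 → value 6×197/34 = 34.7647, running total 612.76
Total 612.76.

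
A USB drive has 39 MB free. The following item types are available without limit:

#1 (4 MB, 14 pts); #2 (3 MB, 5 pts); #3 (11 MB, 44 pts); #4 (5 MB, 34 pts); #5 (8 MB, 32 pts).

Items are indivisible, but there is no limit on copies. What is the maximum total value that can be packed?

252 pts

Best value-per-unit is #4 at 34/5; filling with it alone gives 7×34 = 238.
Optimal mix: 1×#1 + 7×#4 → size 39, value 252.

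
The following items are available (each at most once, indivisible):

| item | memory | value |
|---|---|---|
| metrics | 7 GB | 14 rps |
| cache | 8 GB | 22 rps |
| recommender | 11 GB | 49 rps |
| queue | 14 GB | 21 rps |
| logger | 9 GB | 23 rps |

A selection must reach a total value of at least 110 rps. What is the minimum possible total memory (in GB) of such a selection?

42

Subsets with value ≥ 110, sorted by total memory:
- cache+recommender+queue+logger: memory 42, value 115
- metrics+cache+recommender+queue+logger: memory 49, value 129
Minimum memory: 42 GB.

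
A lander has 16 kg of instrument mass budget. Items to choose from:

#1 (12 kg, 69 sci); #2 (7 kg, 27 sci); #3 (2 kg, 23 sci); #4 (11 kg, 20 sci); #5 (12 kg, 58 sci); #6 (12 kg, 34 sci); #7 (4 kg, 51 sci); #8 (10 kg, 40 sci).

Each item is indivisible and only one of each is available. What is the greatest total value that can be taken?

120 sci

Check high-value combinations within 16 kg:
- #1+#7: mass 12+4=16, value 69+51=120
- #3+#7+#8: mass 2+4+10=16, value 23+51+40=114
- #5+#7: mass 12+4=16, value 58+51=109
- #2+#3+#7: mass 7+2+4=13, value 27+23+51=101
Best: 120 sci.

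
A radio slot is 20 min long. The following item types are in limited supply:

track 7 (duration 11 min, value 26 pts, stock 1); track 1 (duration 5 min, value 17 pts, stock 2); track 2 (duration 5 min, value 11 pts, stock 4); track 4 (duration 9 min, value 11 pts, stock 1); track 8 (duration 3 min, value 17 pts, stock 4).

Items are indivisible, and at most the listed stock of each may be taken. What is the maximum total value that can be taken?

Best selections within duration 20 and stock limits:
- 1×track 1 + 4×track 8: duration 17, value 85
- 2×track 1 + 3×track 8: duration 19, value 85
- 1×track 2 + 4×track 8: duration 17, value 79
- 1×track 1 + 1×track 2 + 3×track 8: duration 19, value 79
Best: 85 pts.

85 pts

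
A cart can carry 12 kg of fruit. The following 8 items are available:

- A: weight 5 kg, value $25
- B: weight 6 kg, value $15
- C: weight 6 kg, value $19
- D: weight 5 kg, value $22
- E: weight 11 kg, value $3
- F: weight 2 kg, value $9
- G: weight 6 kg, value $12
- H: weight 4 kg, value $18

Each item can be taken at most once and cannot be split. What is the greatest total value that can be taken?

Check high-value combinations within 12 kg:
- A+D+F: weight 5+5+2=12, value 25+22+9=56
- A+F+H: weight 5+2+4=11, value 25+9+18=52
- D+F+H: weight 5+2+4=11, value 22+9+18=49
- A+D: weight 5+5=10, value 25+22=47
- C+F+H: weight 6+2+4=12, value 19+9+18=46
Best: $56.

$56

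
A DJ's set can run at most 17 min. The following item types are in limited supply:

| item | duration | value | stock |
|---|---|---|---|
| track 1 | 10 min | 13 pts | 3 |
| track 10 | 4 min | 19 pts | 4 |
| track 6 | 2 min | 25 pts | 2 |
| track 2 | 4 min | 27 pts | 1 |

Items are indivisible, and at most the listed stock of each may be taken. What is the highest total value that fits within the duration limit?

Best selections within duration 17 and stock limits:
- 2×track 10 + 2×track 6 + 1×track 2: duration 16, value 115
- 3×track 10 + 2×track 6: duration 16, value 107
- 1×track 10 + 2×track 6 + 1×track 2: duration 12, value 96
- 2×track 10 + 1×track 6 + 1×track 2: duration 14, value 90
Best: 115 pts.

115 pts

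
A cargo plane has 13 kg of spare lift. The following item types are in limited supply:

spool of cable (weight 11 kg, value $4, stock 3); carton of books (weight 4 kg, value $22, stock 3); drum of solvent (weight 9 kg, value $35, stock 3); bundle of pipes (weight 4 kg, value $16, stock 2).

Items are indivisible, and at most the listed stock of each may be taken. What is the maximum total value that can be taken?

$66

Top feasible selections:
- 3×carton of books: weight 12, value 66
- 2×carton of books + 1×bundle of pipes: weight 12, value 60
Best: $66.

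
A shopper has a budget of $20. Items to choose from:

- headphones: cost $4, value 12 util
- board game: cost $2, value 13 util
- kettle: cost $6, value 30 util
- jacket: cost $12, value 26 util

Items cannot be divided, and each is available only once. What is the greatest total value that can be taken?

69 util

Check high-value combinations within $20:
- board game+kettle+jacket: cost 2+6+12=20, value 13+30+26=69
- kettle+jacket: cost 6+12=18, value 30+26=56
- headphones+board game+kettle: cost 4+2+6=12, value 12+13+30=55
- headphones+board game+jacket: cost 4+2+12=18, value 12+13+26=51
Best: 69 util.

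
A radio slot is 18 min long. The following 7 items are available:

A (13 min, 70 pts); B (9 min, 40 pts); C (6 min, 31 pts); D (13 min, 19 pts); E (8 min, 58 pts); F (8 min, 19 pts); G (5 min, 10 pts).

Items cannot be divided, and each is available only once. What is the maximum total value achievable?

98 pts

This is a 0/1 knapsack; check combinations near the capacity.
- B+E: duration 9+8=17, value 40+58=98
- C+E: duration 6+8=14, value 31+58=89
- A+G: duration 13+5=18, value 70+10=80
Best: 98 pts.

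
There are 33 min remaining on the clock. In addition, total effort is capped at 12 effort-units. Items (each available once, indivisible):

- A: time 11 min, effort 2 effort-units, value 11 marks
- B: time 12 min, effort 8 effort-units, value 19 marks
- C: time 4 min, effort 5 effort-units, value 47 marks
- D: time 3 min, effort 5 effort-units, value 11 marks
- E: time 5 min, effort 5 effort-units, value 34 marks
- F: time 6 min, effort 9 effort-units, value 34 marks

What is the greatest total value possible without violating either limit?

Feasible sets respecting both limits:
- A+C+E: time 20, effort 12, value 92
- C+E: time 9, effort 10, value 81
- A+C+D: time 18, effort 12, value 69
- A+C: time 15, effort 7, value 58
Best: 92 marks.

92 marks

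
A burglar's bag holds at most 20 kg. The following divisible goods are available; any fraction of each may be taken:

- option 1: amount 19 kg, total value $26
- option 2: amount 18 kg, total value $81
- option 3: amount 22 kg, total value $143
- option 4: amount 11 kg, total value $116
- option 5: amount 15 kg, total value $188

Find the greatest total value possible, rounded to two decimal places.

240.73

Take in order of value per unit:
- option 5 (188/15 per unit): all 15 → value 188, running total 188.00
- option 4 (116/11 per unit): 5 of 11 → value 5×116/11 = 52.7273, running total 240.73
Total 240.73.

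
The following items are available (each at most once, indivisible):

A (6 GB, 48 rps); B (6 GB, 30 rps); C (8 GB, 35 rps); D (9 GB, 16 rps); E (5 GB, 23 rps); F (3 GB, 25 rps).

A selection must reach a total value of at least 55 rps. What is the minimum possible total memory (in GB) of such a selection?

Subsets with value ≥ 55, sorted by total memory:
- A+F: memory 9, value 73
- B+F: memory 9, value 55
- A+E: memory 11, value 71
- C+F: memory 11, value 60
Minimum memory: 9 GB.

9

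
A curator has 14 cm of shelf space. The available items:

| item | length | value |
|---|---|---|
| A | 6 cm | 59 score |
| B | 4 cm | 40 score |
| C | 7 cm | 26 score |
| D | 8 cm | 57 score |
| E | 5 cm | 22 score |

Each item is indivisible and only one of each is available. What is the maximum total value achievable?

Check high-value combinations within 14 cm:
- A+D: length 6+8=14, value 59+57=116
- A+B: length 6+4=10, value 59+40=99
- B+D: length 4+8=12, value 40+57=97
- A+C: length 6+7=13, value 59+26=85
Best: 116 score.

116 score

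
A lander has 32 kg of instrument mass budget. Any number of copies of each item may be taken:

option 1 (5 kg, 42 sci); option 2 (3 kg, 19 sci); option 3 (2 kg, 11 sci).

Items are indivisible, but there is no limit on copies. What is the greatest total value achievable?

Best value-per-unit is option 1 at 42/5; filling with it alone gives 6×42 = 252.
Optimal mix: 6×option 1 + 1×option 3 → mass 32, value 263.

263 sci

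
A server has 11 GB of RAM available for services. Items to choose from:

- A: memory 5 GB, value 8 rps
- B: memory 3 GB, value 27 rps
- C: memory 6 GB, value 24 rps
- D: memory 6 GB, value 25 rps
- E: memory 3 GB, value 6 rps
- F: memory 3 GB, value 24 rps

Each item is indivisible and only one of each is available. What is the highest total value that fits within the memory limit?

59 rps

Check high-value combinations within 11 GB:
- A+B+F: memory 5+3+3=11, value 8+27+24=59
- B+E+F: memory 3+3+3=9, value 27+6+24=57
- B+D: memory 3+6=9, value 27+25=52
- B+F: memory 3+3=6, value 27+24=51
- B+C: memory 3+6=9, value 27+24=51
Best: 59 rps.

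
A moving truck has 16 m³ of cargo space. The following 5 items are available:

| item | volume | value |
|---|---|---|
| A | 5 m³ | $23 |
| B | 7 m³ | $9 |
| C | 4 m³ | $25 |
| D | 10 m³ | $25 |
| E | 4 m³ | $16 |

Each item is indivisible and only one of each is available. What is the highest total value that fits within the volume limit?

$64

Check high-value combinations within 16 m³:
- A+C+E: volume 5+4+4=13, value 23+25+16=64
- A+B+C: volume 5+7+4=16, value 23+9+25=57
- C+D: volume 4+10=14, value 25+25=50
- B+C+E: volume 7+4+4=15, value 9+25+16=50
Best: $64.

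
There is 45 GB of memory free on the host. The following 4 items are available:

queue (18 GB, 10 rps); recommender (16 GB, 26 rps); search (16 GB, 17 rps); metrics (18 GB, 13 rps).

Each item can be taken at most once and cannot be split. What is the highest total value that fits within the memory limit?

Check high-value combinations within 45 GB:
- recommender+search: memory 16+16=32, value 26+17=43
- recommender+metrics: memory 16+18=34, value 26+13=39
- queue+recommender: memory 18+16=34, value 10+26=36
Best: 43 rps.

43 rps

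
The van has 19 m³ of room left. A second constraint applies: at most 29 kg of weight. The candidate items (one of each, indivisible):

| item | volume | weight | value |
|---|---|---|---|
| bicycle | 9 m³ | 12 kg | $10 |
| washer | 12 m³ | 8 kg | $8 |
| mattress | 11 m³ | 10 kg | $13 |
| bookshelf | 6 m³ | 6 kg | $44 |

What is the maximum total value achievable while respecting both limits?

Feasible sets respecting both limits:
- mattress+bookshelf: volume 17, weight 16, value 57
- bicycle+bookshelf: volume 15, weight 18, value 54
- washer+bookshelf: volume 18, weight 14, value 52
- bookshelf: volume 6, weight 6, value 44
Best: $57.

$57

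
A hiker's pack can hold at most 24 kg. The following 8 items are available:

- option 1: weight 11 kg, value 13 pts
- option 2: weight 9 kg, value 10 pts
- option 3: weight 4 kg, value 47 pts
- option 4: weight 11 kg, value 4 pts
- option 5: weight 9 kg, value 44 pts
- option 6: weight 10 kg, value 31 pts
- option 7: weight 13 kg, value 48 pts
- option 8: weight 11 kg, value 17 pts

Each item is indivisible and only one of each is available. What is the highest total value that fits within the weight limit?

Check high-value combinations within 24 kg:
- option 3+option 5+option 6: weight 4+9+10=23, value 47+44+31=122
- option 3+option 5+option 8: weight 4+9+11=24, value 47+44+17=108
- option 1+option 3+option 5: weight 11+4+9=24, value 13+47+44=104
Best: 122 pts.

122 pts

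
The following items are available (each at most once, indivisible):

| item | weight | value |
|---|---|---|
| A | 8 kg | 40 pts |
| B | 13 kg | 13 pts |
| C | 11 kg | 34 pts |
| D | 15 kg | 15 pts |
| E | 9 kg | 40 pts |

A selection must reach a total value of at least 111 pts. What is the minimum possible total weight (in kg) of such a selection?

28

Subsets with value ≥ 111, sorted by total weight:
- A+C+E: weight 28, value 114
- A+B+C+E: weight 41, value 127
- A+C+D+E: weight 43, value 129
- A+B+C+D+E: weight 56, value 142
Minimum weight: 28 kg.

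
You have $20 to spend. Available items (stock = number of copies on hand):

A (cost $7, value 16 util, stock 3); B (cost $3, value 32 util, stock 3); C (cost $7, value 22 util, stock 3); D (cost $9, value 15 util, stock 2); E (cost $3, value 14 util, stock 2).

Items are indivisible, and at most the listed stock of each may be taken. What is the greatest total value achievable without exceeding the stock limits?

Top feasible selections:
- 3×B + 1×C + 1×E: cost 19, value 132
- 1×A + 3×B + 1×E: cost 19, value 126
- 3×B + 2×E: cost 15, value 124
- 3×B + 1×C: cost 16, value 118
Best: 132 util.

132 util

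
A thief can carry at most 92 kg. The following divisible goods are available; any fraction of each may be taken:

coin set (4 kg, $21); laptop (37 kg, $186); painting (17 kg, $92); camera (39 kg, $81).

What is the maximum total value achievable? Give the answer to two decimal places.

369.62

Take in order of value per unit:
- painting (92/17 per unit): all 17 → value 92, running total 92.00
- coin set (21/4 per unit): all 4 → value 21, running total 113.00
- laptop (186/37 per unit): all 37 → value 186, running total 299.00
- camera (81/39 per unit): 34 of 39 → value 34×81/39 = 70.6154, running total 369.62
Total 369.62.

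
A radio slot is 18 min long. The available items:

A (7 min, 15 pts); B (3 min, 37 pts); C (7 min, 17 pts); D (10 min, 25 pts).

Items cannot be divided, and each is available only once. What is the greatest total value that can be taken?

69 pts

Check high-value combinations within 18 min:
- A+B+C: duration 7+3+7=17, value 15+37+17=69
- B+D: duration 3+10=13, value 37+25=62
- B+C: duration 3+7=10, value 37+17=54
- A+B: duration 7+3=10, value 15+37=52
- C+D: duration 7+10=17, value 17+25=42
Best: 69 pts.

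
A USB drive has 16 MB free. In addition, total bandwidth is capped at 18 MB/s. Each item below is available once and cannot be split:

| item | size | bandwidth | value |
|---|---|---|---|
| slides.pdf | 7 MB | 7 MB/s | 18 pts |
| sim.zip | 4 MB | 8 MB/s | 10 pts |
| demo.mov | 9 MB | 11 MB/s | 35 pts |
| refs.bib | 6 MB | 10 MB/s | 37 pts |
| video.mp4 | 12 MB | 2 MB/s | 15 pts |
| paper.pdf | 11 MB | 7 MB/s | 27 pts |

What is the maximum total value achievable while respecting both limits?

Feasible sets respecting both limits:
- slides.pdf+refs.bib: size 13, bandwidth 17, value 55
- slides.pdf+demo.mov: size 16, bandwidth 18, value 53
- sim.zip+refs.bib: size 10, bandwidth 18, value 47
- refs.bib: size 6, bandwidth 10, value 37
Best: 55 pts.

55 pts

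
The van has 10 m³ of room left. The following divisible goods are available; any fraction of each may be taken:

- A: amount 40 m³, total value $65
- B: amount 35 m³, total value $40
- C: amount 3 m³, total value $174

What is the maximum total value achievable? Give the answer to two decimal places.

Take in order of value per unit:
- C (174/3 per unit): all 3 → value 174, running total 174.00
- A (65/40 per unit): 7 of 40 → value 7×65/40 = 11.3750, running total 185.38
Total 185.38.

185.38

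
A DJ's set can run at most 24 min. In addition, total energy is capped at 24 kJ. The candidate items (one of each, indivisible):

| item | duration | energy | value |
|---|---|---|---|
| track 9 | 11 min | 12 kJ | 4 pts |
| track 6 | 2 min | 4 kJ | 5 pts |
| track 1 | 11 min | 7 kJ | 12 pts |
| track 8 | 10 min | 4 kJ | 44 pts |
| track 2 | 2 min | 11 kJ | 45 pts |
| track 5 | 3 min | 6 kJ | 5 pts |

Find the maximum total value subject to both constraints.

Feasible sets respecting both limits:
- track 1+track 8+track 2: duration 23, energy 22, value 101
- track 6+track 8+track 2: duration 14, energy 19, value 94
- track 8+track 2+track 5: duration 15, energy 21, value 94
- track 8+track 2: duration 12, energy 15, value 89
Best: 101 pts.

101 pts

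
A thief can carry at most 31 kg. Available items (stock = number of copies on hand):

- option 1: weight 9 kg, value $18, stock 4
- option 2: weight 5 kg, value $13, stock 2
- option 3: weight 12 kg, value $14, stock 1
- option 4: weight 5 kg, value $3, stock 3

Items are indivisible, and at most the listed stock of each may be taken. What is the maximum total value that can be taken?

$62

Top feasible selections:
- 2×option 1 + 2×option 2: weight 28, value 62
- 1×option 1 + 2×option 2 + 1×option 3: weight 31, value 58
- 3×option 1: weight 27, value 54
Best: $62.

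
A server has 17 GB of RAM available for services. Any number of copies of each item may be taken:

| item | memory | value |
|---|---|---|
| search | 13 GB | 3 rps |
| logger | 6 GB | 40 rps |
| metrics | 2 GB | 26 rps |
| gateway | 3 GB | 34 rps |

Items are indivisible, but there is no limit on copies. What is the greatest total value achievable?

216 rps

Best value-per-unit is metrics at 26/2; filling with it alone gives 8×26 = 208.
Optimal mix: 7×metrics + 1×gateway → memory 17, value 216.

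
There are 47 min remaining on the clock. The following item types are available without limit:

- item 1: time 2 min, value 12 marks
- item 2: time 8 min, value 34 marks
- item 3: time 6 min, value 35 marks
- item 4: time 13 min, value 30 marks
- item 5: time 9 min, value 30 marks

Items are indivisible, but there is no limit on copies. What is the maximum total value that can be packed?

276 marks

Best value-per-unit is item 1 at 12/2, and filling with it alone uses time 23×2=46. No mix of the others beats 23×12 = 276.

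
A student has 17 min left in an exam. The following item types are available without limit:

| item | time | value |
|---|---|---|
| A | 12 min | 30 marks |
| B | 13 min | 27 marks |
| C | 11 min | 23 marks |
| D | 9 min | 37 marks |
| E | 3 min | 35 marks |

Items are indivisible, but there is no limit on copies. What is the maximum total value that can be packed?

175 marks

Best value-per-unit is E at 35/3, and filling with it alone uses time 5×3=15. No mix of the others beats 5×35 = 175.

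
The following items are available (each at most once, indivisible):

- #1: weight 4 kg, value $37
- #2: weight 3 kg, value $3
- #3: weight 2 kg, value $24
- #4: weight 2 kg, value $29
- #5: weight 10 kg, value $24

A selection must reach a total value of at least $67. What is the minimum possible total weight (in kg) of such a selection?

Subsets with value ≥ 67, sorted by total weight:
- #1+#3+#4: weight 8, value 90
- #1+#2+#4: weight 9, value 69
- #1+#2+#3+#4: weight 11, value 93
Minimum weight: 8 kg.

8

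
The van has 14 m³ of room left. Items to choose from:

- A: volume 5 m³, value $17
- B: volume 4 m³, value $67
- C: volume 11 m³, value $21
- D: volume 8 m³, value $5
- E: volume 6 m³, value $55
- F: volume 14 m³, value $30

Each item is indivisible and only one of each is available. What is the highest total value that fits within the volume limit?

$122

Check high-value combinations within 14 m³:
- B+E: volume 4+6=10, value 67+55=122
- A+B: volume 5+4=9, value 17+67=84
- A+E: volume 5+6=11, value 17+55=72
- B+D: volume 4+8=12, value 67+5=72
Best: $122.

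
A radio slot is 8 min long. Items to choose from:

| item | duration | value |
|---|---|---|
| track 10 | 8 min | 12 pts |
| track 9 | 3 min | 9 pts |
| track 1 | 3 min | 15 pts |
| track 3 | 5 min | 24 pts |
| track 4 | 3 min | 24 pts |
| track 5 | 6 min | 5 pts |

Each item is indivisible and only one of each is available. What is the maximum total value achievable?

48 pts

Check high-value combinations within 8 min:
- track 3+track 4: duration 5+3=8, value 24+24=48
- track 1+track 4: duration 3+3=6, value 15+24=39
- track 1+track 3: duration 3+5=8, value 15+24=39
- track 9+track 4: duration 3+3=6, value 9+24=33
Best: 48 pts.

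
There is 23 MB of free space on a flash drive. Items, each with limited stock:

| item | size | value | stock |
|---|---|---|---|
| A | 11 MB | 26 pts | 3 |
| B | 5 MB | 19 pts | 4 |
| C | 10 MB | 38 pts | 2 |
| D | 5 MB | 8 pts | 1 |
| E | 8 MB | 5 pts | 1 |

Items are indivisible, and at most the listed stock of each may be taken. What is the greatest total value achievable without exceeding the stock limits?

Top feasible selections:
- 2×C: size 20, value 76
- 2×B + 1×C: size 20, value 76
- 4×B: size 20, value 76
Best: 76 pts.

76 pts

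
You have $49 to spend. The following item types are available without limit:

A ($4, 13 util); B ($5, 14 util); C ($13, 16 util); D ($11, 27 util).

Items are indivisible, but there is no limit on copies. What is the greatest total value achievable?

Best value-per-unit is A at 13/4; filling with it alone gives 12×13 = 156.
Optimal mix: 11×A + 1×B → cost 49, value 157.

157 util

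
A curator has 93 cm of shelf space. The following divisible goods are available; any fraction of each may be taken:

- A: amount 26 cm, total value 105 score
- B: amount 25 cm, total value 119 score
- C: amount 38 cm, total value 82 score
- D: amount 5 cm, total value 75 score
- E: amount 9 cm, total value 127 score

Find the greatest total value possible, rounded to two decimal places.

486.42

Take in order of value per unit:
- D (75/5 per unit): all 5 → value 75, running total 75.00
- E (127/9 per unit): all 9 → value 127, running total 202.00
- B (119/25 per unit): all 25 → value 119, running total 321.00
- A (105/26 per unit): all 26 → value 105, running total 426.00
- C (82/38 per unit): 28 of 38 → value 28×82/38 = 60.4211, running total 486.42
Total 486.42.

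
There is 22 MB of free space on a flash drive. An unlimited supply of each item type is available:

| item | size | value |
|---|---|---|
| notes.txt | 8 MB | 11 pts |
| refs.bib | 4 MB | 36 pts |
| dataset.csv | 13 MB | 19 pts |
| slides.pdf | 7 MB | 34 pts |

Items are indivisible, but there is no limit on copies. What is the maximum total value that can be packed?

180 pts

Best value-per-unit is refs.bib at 36/4, and filling with it alone uses size 5×4=20. No mix of the others beats 5×36 = 180.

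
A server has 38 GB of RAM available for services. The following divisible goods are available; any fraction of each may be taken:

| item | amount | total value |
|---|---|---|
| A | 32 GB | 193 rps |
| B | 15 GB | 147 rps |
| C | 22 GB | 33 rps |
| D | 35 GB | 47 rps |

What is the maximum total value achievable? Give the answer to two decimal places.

285.72

Take in order of value per unit:
- B (147/15 per unit): all 15 → value 147, running total 147.00
- A (193/32 per unit): 23 of 32 → value 23×193/32 = 138.7188, running total 285.72
Total 285.72.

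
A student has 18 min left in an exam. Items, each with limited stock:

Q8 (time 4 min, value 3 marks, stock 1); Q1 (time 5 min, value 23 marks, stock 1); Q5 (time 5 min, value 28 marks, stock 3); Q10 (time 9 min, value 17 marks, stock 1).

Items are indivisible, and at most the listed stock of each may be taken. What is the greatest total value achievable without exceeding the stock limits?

84 marks

Best selections within time 18 and stock limits:
- 3×Q5: time 15, value 84
- 1×Q1 + 2×Q5: time 15, value 79
- 1×Q8 + 2×Q5: time 14, value 59
- 2×Q5: time 10, value 56
Best: 84 marks.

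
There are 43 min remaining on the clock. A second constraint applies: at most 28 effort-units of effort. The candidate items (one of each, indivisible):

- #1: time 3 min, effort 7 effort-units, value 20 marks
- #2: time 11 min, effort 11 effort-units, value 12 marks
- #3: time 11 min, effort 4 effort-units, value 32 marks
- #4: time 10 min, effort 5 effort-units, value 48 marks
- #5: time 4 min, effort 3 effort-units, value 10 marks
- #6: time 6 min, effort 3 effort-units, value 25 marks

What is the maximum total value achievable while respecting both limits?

Feasible sets respecting both limits:
- #1+#3+#4+#5+#6: time 34, effort 22, value 135
- #2+#3+#4+#5+#6: time 42, effort 26, value 127
- #1+#3+#4+#6: time 30, effort 19, value 125
Best: 135 marks.

135 marks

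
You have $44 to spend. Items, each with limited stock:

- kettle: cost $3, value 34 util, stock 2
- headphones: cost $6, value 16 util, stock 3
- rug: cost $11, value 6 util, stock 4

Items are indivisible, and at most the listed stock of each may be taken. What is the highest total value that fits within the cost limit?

122 util

Top feasible selections:
- 2×kettle + 3×headphones + 1×rug: cost 35, value 122
- 2×kettle + 3×headphones: cost 24, value 116
- 2×kettle + 2×headphones + 2×rug: cost 40, value 112
Best: 122 util.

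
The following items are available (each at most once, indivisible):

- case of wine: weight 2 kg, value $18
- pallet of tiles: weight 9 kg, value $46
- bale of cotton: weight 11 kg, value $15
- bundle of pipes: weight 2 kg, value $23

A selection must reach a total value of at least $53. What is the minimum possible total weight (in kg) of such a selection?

Subsets with value ≥ 53, sorted by total weight:
- pallet of tiles+bundle of pipes: weight 11, value 69
- case of wine+pallet of tiles: weight 11, value 64
Minimum weight: 11 kg.

11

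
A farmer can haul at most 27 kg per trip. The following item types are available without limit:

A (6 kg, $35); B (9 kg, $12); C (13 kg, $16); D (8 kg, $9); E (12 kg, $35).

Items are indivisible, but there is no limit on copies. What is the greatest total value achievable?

$140

Best value-per-unit is A at 35/6, and filling with it alone uses weight 4×6=24. No mix of the others beats 4×35 = 140.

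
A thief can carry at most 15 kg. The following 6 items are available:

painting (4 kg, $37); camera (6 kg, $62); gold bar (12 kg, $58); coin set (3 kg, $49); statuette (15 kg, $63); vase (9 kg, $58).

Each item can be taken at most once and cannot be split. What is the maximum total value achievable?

Check high-value combinations within 15 kg:
- painting+camera+coin set: weight 4+6+3=13, value 37+62+49=148
- camera+vase: weight 6+9=15, value 62+58=120
- camera+coin set: weight 6+3=9, value 62+49=111
Best: $148.

$148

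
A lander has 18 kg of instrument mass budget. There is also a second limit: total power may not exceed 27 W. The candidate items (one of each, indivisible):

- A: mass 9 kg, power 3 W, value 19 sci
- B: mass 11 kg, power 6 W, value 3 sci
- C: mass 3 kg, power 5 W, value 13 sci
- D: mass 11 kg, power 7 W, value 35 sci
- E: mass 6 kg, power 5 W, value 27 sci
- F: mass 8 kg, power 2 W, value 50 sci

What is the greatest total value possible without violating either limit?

90 sci

Feasible sets respecting both limits:
- C+E+F: mass 17, power 12, value 90
- E+F: mass 14, power 7, value 77
- A+F: mass 17, power 5, value 69
- C+F: mass 11, power 7, value 63
Best: 90 sci.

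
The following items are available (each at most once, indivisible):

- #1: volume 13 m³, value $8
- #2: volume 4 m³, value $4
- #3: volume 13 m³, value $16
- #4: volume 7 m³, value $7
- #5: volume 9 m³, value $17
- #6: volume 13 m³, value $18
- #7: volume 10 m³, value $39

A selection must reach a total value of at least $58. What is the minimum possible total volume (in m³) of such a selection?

Subsets with value ≥ 58, sorted by total volume:
- #2+#5+#7: volume 23, value 60
- #4+#5+#7: volume 26, value 63
- #2+#6+#7: volume 27, value 61
- #2+#3+#7: volume 27, value 59
Minimum volume: 23 m³.

23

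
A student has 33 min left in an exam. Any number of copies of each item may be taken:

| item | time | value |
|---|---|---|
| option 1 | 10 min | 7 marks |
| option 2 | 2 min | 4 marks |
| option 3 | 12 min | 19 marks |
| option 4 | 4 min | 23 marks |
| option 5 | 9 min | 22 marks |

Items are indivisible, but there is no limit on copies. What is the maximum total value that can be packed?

184 marks

Best value-per-unit is option 4 at 23/4, and filling with it alone uses time 8×4=32. No mix of the others beats 8×23 = 184.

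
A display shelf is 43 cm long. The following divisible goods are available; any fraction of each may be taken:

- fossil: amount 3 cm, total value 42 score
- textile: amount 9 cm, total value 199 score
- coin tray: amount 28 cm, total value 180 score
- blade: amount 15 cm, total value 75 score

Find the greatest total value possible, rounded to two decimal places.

Take in order of value per unit:
- textile (199/9 per unit): all 9 → value 199, running total 199.00
- fossil (42/3 per unit): all 3 → value 42, running total 241.00
- coin tray (180/28 per unit): all 28 → value 180, running total 421.00
- blade (75/15 per unit): 3 of 15 → value 3×75/15 = 15.0000, running total 436.00
Total 436.00.

436.00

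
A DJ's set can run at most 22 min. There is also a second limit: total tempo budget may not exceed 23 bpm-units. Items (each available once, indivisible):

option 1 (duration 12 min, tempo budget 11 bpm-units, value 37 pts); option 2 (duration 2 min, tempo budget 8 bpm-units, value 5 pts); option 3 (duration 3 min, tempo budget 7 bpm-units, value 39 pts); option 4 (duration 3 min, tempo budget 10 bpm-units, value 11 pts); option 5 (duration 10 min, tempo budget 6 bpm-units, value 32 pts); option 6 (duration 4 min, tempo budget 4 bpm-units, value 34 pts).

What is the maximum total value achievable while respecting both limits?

Feasible sets respecting both limits:
- option 1+option 3+option 6: duration 19, tempo budget 22, value 110
- option 3+option 5+option 6: duration 17, tempo budget 17, value 105
- option 3+option 4+option 6: duration 10, tempo budget 21, value 84
Best: 110 pts.

110 pts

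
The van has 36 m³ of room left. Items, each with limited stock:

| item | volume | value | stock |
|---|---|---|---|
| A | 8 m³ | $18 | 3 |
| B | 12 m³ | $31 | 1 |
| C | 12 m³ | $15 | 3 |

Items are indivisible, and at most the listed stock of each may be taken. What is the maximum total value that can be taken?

$85

Top feasible selections:
- 3×A + 1×B: volume 36, value 85
- 3×A + 1×C: volume 36, value 69
- 2×A + 1×B: volume 28, value 67
- 1×A + 1×B + 1×C: volume 32, value 64
Best: $85.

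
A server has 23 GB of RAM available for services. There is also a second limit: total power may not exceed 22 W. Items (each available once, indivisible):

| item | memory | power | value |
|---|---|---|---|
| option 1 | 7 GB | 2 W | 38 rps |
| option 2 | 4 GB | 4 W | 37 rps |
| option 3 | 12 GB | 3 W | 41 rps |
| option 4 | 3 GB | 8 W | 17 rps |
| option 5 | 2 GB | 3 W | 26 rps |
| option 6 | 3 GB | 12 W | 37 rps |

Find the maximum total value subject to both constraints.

141 rps

Feasible sets respecting both limits:
- option 2+option 3+option 5+option 6: memory 21, power 22, value 141
- option 1+option 2+option 5+option 6: memory 16, power 21, value 138
- option 2+option 3+option 4+option 5: memory 21, power 18, value 121
Best: 141 rps.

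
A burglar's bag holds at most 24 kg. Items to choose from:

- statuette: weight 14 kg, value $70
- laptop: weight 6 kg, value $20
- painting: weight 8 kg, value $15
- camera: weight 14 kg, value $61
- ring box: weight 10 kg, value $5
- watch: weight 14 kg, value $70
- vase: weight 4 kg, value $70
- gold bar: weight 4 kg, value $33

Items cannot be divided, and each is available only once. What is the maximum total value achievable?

$173

Check high-value combinations within 24 kg:
- statuette+vase+gold bar: weight 14+4+4=22, value 70+70+33=173
- watch+vase+gold bar: weight 14+4+4=22, value 70+70+33=173
- camera+vase+gold bar: weight 14+4+4=22, value 61+70+33=164
- statuette+laptop+vase: weight 14+6+4=24, value 70+20+70=160
Best: $173.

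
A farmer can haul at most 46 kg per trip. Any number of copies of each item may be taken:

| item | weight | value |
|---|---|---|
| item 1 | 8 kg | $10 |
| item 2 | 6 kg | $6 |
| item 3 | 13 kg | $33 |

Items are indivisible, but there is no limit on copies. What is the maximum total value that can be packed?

Best value-per-unit is item 3 at 33/13; filling with it alone gives 3×33 = 99.
Optimal mix: 1×item 2 + 3×item 3 → weight 45, value 105.

$105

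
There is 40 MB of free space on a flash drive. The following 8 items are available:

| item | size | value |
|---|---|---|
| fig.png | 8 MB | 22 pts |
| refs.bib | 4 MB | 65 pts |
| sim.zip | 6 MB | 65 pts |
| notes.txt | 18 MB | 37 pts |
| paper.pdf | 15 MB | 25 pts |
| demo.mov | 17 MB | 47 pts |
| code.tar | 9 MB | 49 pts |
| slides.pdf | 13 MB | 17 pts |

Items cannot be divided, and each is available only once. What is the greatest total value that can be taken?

226 pts

Check high-value combinations within 40 MB:
- refs.bib+sim.zip+demo.mov+code.tar: size 4+6+17+9=36, value 65+65+47+49=226
- fig.png+refs.bib+sim.zip+code.tar+slides.pdf: size 8+4+6+9+13=40, value 22+65+65+49+17=218
- refs.bib+sim.zip+notes.txt+code.tar: size 4+6+18+9=37, value 65+65+37+49=216
- refs.bib+sim.zip+paper.pdf+code.tar: size 4+6+15+9=34, value 65+65+25+49=204
Best: 226 pts.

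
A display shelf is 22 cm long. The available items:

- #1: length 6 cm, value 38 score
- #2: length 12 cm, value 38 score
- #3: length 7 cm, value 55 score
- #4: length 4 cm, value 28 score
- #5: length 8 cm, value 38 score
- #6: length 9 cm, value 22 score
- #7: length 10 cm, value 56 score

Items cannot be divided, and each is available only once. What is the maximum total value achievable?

This is a 0/1 knapsack; check combinations near the capacity.
- #3+#4+#7: length 7+4+10=21, value 55+28+56=139
- #1+#3+#5: length 6+7+8=21, value 38+55+38=131
- #1+#4+#7: length 6+4+10=20, value 38+28+56=122
Best: 139 score.

139 score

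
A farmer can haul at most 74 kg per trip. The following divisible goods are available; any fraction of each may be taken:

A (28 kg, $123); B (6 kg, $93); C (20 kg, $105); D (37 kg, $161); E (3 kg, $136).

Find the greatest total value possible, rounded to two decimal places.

Take in order of value per unit:
- E (136/3 per unit): all 3 → value 136, running total 136.00
- B (93/6 per unit): all 6 → value 93, running total 229.00
- C (105/20 per unit): all 20 → value 105, running total 334.00
- A (123/28 per unit): all 28 → value 123, running total 457.00
- D (161/37 per unit): 17 of 37 → value 17×161/37 = 73.9730, running total 530.97
Total 530.97.

530.97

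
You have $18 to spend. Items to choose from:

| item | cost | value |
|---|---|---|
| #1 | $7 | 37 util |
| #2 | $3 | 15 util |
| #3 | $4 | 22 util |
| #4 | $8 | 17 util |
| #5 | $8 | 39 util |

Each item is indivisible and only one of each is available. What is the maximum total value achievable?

Check high-value combinations within $18:
- #1+#2+#5: cost 7+3+8=18, value 37+15+39=91
- #1+#5: cost 7+8=15, value 37+39=76
- #2+#3+#5: cost 3+4+8=15, value 15+22+39=76
Best: 91 util.

91 util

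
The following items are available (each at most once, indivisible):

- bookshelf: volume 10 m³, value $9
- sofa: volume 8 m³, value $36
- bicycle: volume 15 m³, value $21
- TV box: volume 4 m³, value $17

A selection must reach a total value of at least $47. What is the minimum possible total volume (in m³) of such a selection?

12

Subsets with value ≥ 47, sorted by total volume:
- sofa+TV box: volume 12, value 53
- bookshelf+sofa+TV box: volume 22, value 62
- sofa+bicycle: volume 23, value 57
Minimum volume: 12 m³.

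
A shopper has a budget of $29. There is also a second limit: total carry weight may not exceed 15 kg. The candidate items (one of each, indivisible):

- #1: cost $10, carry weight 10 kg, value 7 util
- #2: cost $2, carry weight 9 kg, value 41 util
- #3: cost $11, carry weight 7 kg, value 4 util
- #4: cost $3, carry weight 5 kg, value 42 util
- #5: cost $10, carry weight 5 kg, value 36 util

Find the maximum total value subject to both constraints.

83 util

Feasible sets respecting both limits:
- #2+#4: cost 5, carry weight 14, value 83
- #4+#5: cost 13, carry weight 10, value 78
- #2+#5: cost 12, carry weight 14, value 77
- #1+#4: cost 13, carry weight 15, value 49
Best: 83 util.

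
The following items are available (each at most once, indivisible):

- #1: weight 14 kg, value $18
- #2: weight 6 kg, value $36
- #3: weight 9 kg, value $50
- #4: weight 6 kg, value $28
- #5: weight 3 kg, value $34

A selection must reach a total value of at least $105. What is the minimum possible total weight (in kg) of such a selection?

Subsets with value ≥ 105, sorted by total weight:
- #2+#3+#5: weight 18, value 120
- #3+#4+#5: weight 18, value 112
- #2+#3+#4: weight 21, value 114
Minimum weight: 18 kg.

18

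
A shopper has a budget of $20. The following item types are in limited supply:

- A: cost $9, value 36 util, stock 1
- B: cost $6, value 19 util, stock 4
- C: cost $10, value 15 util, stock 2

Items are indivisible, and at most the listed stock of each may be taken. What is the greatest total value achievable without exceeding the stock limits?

Best selections within cost 20 and stock limits:
- 3×B: cost 18, value 57
- 1×A + 1×B: cost 15, value 55
- 1×A + 1×C: cost 19, value 51
Best: 57 util.

57 util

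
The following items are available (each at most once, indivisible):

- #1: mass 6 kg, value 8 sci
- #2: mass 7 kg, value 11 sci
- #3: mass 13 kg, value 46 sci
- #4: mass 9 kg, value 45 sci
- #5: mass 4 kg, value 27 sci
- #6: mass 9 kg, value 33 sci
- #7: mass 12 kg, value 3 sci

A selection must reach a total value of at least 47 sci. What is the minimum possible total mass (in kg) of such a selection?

13

Subsets with value ≥ 47, sorted by total mass:
- #4+#5: mass 13, value 72
- #5+#6: mass 13, value 60
- #1+#4: mass 15, value 53
Minimum mass: 13 kg.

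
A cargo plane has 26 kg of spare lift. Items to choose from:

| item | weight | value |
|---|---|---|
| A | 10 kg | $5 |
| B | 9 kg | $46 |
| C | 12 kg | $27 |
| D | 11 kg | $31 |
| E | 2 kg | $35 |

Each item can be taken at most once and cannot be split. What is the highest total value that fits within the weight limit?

$112

This is a 0/1 knapsack; check combinations near the capacity.
- B+D+E: weight 9+11+2=22, value 46+31+35=112
- B+C+E: weight 9+12+2=23, value 46+27+35=108
- C+D+E: weight 12+11+2=25, value 27+31+35=93
- A+B+E: weight 10+9+2=21, value 5+46+35=86
- B+E: weight 9+2=11, value 46+35=81
Best: $112.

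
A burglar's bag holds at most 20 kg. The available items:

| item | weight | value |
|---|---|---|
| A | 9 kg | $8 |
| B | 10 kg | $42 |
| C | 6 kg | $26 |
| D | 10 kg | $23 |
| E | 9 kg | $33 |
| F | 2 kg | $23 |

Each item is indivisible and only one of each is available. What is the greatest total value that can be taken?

$91

This is a 0/1 knapsack; check combinations near the capacity.
- B+C+F: weight 10+6+2=18, value 42+26+23=91
- C+E+F: weight 6+9+2=17, value 26+33+23=82
- B+E: weight 10+9=19, value 42+33=75
Best: $91.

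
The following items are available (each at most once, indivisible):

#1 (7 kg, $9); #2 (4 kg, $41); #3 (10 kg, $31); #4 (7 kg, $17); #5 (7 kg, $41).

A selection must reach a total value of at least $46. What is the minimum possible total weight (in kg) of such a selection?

Subsets with value ≥ 46, sorted by total weight:
- #2+#5: weight 11, value 82
- #2+#4: weight 11, value 58
- #1+#2: weight 11, value 50
Minimum weight: 11 kg.

11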